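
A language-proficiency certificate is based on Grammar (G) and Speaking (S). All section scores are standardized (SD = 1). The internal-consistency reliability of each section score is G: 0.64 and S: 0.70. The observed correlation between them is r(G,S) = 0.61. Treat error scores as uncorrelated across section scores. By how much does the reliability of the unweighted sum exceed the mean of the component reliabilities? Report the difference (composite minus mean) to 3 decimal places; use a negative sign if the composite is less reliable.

Var(sum) = 2 + 1.22 = 3.22; true-score variance = 1.34 + 1.22 = 2.56; composite reliability = 0.7950.
Mean component reliability = 0.6700.
Difference = 0.7950 − 0.6700 = 0.125.

0.125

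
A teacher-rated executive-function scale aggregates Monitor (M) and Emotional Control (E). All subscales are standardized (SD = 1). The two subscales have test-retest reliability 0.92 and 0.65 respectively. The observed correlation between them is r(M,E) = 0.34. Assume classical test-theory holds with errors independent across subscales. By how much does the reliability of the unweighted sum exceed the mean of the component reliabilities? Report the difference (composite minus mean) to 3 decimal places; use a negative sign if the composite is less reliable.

0.055

Var(sum) = 2 + 0.68 = 2.68; true-score variance = 1.57 + 0.68 = 2.25; composite reliability = 0.8396.
Mean component reliability = 0.7850.
Difference = 0.8396 − 0.7850 = 0.055.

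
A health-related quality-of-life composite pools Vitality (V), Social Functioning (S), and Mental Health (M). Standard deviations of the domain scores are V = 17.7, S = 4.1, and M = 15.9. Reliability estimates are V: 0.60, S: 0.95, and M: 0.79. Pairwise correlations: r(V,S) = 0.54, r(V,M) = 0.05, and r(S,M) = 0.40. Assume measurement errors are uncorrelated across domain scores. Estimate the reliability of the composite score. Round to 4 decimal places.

Var(V+S+M) = 17.7² + 4.1² + 15.9² + 2·[17.7·4.1·0.54 + 17.7·15.9·0.05 + 4.1·15.9·0.40] = 582.91 + 158.671 = 741.581.
Because errors are independent across components, Cov(Tᵢ,Tⱼ) = Cov(Xᵢ,Xⱼ); the off-diagonal part of the true-score variance is the same as above.
True-score variance = [17.7²·0.60 + 4.1²·0.95 + 15.9²·0.79] + 158.671 = 403.663 + 158.671 = 562.334.
Reliability = 562.334 / 741.581 = 0.7583.

0.7583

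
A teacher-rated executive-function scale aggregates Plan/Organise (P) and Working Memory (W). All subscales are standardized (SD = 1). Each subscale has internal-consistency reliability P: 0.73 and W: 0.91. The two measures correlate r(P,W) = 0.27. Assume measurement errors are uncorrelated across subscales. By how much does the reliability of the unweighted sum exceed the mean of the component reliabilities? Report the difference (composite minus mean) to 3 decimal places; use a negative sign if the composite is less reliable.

Var(sum) = 2 + 0.54 = 2.54; true-score variance = 1.64 + 0.54 = 2.18; composite reliability = 0.8583.
Mean component reliability = 0.8200.
Difference = 0.8583 − 0.8200 = 0.038.

0.038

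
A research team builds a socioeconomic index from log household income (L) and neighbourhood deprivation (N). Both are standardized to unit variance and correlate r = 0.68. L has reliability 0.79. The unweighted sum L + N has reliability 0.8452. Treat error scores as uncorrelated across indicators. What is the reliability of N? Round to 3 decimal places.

0.690

Var(L+N) = 2 + 2·0.68 = 3.360.
True-score variance = ρ_L + ρ_N + 2·0.68, so 0.8452 = (0.79 + ρ_N + 1.36) / 3.360.
ρ_N = 0.8452·3.360 − 0.79 − 1.36 = 0.690.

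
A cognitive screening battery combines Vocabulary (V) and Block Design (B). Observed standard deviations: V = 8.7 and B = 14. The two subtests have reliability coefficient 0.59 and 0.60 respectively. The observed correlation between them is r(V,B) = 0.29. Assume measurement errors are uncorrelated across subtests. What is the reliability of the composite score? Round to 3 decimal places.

0.680

Var(V+B) = 8.7² + 14² + 2·[8.7·14·0.29] = 271.69 + 70.644 = 342.334.
Under uncorrelated errors the observed covariances equal the true-score covariances, so only the own-variance terms attenuate.
True-score variance = [8.7²·0.59 + 14²·0.60] + 70.644 = 162.257 + 70.644 = 232.901.
Reliability = 232.901 / 342.334 = 0.680.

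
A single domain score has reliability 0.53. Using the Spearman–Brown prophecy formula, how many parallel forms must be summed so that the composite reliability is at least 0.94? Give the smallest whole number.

14

k ≥ ρ*(1−ρ₁)/(ρ₁(1−ρ*)) = 0.94·0.47 / (0.53·0.06) = 13.893.
Smallest integer k = 14.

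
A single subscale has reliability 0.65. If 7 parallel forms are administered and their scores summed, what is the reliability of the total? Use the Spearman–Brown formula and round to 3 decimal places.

0.929

ρ_k = kρ / (1 + (k−1)ρ) = 7·0.65 / (1 + 6·0.65) = 4.550 / 4.900 = 0.929.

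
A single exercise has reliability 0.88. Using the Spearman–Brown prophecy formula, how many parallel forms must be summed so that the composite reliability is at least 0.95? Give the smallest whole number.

3

k ≥ ρ*(1−ρ₁)/(ρ₁(1−ρ*)) = 0.95·0.12 / (0.88·0.05) = 2.591.
Smallest integer k = 3.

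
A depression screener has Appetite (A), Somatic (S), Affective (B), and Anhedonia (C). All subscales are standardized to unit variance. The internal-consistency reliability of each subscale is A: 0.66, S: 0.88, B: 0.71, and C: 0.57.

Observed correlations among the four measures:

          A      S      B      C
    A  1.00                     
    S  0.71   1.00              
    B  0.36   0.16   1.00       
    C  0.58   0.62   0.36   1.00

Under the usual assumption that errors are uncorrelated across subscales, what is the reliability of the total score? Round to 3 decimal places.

Var(A+S+B+C) = 4 + 2·[0.71 + 0.36 + 0.58 + 0.16 + 0.62 + 0.36] = 4 + 5.58 = 9.58.
Because errors are independent across components, Cov(Tᵢ,Tⱼ) = Cov(Xᵢ,Xⱼ); the off-diagonal part of the true-score variance is the same as above.
True-score variance = [0.66 + 0.88 + 0.71 + 0.57] + 5.58 = 2.82 + 5.58 = 8.4.
Reliability = 8.4 / 9.58 = 0.877.

0.877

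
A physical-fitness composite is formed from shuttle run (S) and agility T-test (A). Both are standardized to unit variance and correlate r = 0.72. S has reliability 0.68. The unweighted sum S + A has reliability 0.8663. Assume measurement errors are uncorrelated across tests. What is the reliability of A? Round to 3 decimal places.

Var(S+A) = 2 + 2·0.72 = 3.440.
True-score variance = ρ_S + ρ_A + 2·0.72, so 0.8663 = (0.68 + ρ_A + 1.44) / 3.440.
ρ_A = 0.8663·3.440 − 0.68 − 1.44 = 0.860.

0.860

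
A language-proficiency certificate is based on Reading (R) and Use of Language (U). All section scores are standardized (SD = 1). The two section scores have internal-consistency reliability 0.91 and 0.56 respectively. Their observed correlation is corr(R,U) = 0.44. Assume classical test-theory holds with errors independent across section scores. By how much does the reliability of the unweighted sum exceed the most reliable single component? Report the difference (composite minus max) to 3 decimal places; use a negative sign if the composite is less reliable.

-0.094

Var(sum) = 2 + 0.88 = 2.88; true-score variance = 1.47 + 0.88 = 2.35; composite reliability = 0.8160.
Max component reliability = 0.9100.
Difference = 0.8160 − 0.9100 = -0.094.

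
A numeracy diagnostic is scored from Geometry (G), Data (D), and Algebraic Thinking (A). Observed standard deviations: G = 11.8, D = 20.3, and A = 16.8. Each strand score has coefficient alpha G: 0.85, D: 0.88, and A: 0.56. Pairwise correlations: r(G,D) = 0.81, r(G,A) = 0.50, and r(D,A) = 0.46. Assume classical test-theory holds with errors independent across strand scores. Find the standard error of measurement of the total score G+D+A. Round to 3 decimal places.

13.947

Var(total) = 833.57 + 900.052 = 1733.62.
True-score variance = 639.048 + 900.052 = 1539.1, so reliability = 0.8878.
Error variance = 1733.62 − 1539.1 = 194.522; SEM = √194.522 = 13.947.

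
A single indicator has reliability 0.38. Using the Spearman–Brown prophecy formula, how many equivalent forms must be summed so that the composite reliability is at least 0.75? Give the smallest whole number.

k ≥ ρ*(1−ρ₁)/(ρ₁(1−ρ*)) = 0.75·0.62 / (0.38·0.25) = 4.895.
Smallest integer k = 5.

5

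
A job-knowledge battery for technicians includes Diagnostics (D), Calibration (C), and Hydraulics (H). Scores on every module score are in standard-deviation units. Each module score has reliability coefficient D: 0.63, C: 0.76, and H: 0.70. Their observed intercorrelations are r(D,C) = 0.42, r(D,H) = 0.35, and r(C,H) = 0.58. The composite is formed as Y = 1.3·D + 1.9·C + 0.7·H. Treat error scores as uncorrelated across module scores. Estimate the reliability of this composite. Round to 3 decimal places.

Var(Y) = 1.3² + 1.9² + 0.7² + 2·[2.47·0.42 + 0.91·0.35 + 1.33·0.58] = 5.79 + 4.2546 = 10.0446.
Because errors are independent across components, Cov(Tᵢ,Tⱼ) = Cov(Xᵢ,Xⱼ); the off-diagonal part of the true-score variance is the same as above.
True-score variance = [1.3²·0.63 + 1.9²·0.76 + 0.7²·0.70] + 4.2546 = 4.1513 + 4.2546 = 8.4059.
Reliability = 8.4059 / 10.0446 = 0.837.

0.837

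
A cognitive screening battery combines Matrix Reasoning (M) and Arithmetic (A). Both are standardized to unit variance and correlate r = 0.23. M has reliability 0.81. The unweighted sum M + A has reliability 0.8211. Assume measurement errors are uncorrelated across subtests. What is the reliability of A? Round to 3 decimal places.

Var(M+A) = 2 + 2·0.23 = 2.460.
True-score variance = ρ_M + ρ_A + 2·0.23, so 0.8211 = (0.81 + ρ_A + 0.46) / 2.460.
ρ_A = 0.8211·2.460 − 0.81 − 0.46 = 0.750.

0.750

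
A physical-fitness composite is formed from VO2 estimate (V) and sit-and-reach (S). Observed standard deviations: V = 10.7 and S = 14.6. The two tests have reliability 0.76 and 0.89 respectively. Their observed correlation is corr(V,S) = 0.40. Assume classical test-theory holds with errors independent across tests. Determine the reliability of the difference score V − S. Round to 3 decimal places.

Var(V−S) = 10.7² + 14.6² − 2·10.7·14.6·0.40 = 327.65 − 124.976 = 202.674.
Because errors are independent across components, Cov(Tᵢ,Tⱼ) = Cov(Xᵢ,Xⱼ); the off-diagonal part of the true-score variance is the same as above.
True-score variance = [10.7²·0.76 + 14.6²·0.89] − 124.976 = 276.725 − 124.976 = 151.749.
Reliability = 151.749 / 202.674 = 0.749.

0.749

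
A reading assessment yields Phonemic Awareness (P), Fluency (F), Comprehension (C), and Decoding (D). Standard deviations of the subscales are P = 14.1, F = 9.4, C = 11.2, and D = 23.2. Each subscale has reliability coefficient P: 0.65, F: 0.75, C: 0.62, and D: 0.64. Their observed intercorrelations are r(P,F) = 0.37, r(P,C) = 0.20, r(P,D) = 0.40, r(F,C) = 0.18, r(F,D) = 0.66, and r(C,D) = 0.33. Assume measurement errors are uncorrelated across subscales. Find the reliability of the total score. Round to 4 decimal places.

Var(P+F+C+D) = 14.1² + 9.4² + 11.2² + 23.2² + 2·[14.1·9.4·0.37 + 14.1·11.2·0.20 + 14.1·23.2·0.40 + 9.4·11.2·0.18 + 9.4·23.2·0.66 + 11.2·23.2·0.33] = 950.85 + 920.204 = 1871.05.
With uncorrelated errors the cross-covariances are all true-score covariance, so they carry over unchanged; only the diagonal terms shrink to ρᵢσᵢ².
True-score variance = [14.1²·0.65 + 9.4²·0.75 + 11.2²·0.62 + 23.2²·0.64] + 920.204 = 617.743 + 920.204 = 1537.95.
Reliability = 1537.95 / 1871.05 = 0.8220.

0.8220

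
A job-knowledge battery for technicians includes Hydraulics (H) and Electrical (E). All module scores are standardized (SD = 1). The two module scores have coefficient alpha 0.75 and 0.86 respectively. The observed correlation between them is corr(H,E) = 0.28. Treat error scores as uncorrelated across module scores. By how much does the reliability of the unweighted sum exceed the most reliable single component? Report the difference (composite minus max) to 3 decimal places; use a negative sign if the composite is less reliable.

Var(sum) = 2 + 0.56 = 2.56; true-score variance = 1.61 + 0.56 = 2.17; composite reliability = 0.8477.
Max component reliability = 0.8600.
Difference = 0.8477 − 0.8600 = -0.012.

-0.012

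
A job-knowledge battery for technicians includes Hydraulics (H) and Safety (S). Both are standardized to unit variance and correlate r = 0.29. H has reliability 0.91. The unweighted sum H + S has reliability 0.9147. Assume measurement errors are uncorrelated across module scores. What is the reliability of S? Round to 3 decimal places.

0.870

Var(H+S) = 2 + 2·0.29 = 2.580.
True-score variance = ρ_H + ρ_S + 2·0.29, so 0.9147 = (0.91 + ρ_S + 0.58) / 2.580.
ρ_S = 0.9147·2.580 − 0.91 − 0.58 = 0.870.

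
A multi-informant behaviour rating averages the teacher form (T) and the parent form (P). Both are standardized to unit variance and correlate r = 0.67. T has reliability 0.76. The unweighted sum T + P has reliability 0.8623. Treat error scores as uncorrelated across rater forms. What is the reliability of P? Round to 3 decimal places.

Var(T+P) = 2 + 2·0.67 = 3.340.
True-score variance = ρ_T + ρ_P + 2·0.67, so 0.8623 = (0.76 + ρ_P + 1.34) / 3.340.
ρ_P = 0.8623·3.340 − 0.76 − 1.34 = 0.780.

0.780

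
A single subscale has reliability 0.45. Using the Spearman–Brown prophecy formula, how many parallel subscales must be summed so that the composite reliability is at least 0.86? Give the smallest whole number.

8

k ≥ ρ*(1−ρ₁)/(ρ₁(1−ρ*)) = 0.86·0.55 / (0.45·0.14) = 7.508.
Smallest integer k = 8.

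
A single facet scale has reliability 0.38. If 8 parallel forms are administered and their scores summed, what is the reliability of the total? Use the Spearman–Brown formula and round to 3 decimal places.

ρ_k = kρ / (1 + (k−1)ρ) = 8·0.38 / (1 + 7·0.38) = 3.040 / 3.660 = 0.831.

0.831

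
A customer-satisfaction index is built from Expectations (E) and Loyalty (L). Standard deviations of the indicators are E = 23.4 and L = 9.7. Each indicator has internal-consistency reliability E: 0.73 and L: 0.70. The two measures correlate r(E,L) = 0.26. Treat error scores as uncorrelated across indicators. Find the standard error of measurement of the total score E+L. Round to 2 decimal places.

Var(total) = 641.65 + 118.03 = 759.68.
True-score variance = 465.582 + 118.03 = 583.611, so reliability = 0.7682.
Error variance = 759.68 − 583.611 = 176.068; SEM = √176.068 = 13.27.

13.27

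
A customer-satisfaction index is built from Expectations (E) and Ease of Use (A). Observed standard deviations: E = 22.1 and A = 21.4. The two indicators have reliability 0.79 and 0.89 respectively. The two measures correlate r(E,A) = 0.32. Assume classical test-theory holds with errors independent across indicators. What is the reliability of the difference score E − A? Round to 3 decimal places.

0.762

Var(E−A) = 22.1² + 21.4² − 2·22.1·21.4·0.32 = 946.37 − 302.682 = 643.688.
Because errors are independent across components, Cov(Tᵢ,Tⱼ) = Cov(Xᵢ,Xⱼ); the off-diagonal part of the true-score variance is the same as above.
True-score variance = [22.1²·0.79 + 21.4²·0.89] − 302.682 = 793.428 − 302.682 = 490.747.
Reliability = 490.747 / 643.688 = 0.762.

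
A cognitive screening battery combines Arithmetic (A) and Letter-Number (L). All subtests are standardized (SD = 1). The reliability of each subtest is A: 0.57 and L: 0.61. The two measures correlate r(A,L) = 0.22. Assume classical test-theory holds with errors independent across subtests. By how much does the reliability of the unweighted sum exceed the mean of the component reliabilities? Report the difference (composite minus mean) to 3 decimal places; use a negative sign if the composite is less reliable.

Var(sum) = 2 + 0.44 = 2.44; true-score variance = 1.18 + 0.44 = 1.62; composite reliability = 0.6639.
Mean component reliability = 0.5900.
Difference = 0.6639 − 0.5900 = 0.074.

0.074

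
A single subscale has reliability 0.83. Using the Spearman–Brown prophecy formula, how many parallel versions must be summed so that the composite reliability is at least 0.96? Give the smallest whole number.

5

k ≥ ρ*(1−ρ₁)/(ρ₁(1−ρ*)) = 0.96·0.17 / (0.83·0.04) = 4.916.
Smallest integer k = 5.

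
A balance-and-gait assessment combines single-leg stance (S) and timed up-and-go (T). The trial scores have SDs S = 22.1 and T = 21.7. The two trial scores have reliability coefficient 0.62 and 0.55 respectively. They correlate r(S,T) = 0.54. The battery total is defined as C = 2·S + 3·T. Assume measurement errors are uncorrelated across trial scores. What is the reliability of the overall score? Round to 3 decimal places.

0.715

Var(C) = 2²·22.1² + 3²·21.7² + 2·[6·22.1·21.7·0.54] = 6191.65 + 3107.61 = 9299.26.
With uncorrelated errors the cross-covariances are all true-score covariance, so they carry over unchanged; only the diagonal terms shrink to ρᵢσᵢ².
True-score variance = [2²·22.1²·0.62 + 3²·21.7²·0.55] + 3107.61 = 3542.16 + 3107.61 = 6649.78.
Reliability = 6649.78 / 9299.26 = 0.715.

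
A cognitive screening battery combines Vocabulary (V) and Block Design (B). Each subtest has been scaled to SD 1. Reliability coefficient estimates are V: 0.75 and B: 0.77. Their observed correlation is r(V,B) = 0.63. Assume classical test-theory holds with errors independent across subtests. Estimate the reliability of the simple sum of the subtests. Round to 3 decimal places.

0.853

Var(V+B) = 2 + 2·[0.63] = 2 + 1.26 = 3.26.
Because errors are independent across components, Cov(Tᵢ,Tⱼ) = Cov(Xᵢ,Xⱼ); the off-diagonal part of the true-score variance is the same as above.
True-score variance = [0.75 + 0.77] + 1.26 = 1.52 + 1.26 = 2.78.
Reliability = 2.78 / 3.26 = 0.853.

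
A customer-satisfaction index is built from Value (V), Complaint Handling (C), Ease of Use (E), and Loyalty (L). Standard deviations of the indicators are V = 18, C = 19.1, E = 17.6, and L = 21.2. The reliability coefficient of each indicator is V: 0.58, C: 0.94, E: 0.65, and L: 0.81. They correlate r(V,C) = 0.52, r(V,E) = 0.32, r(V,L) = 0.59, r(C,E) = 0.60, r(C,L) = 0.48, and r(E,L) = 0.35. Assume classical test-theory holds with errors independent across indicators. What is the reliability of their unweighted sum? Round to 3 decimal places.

0.900

Var(V+C+E+L) = 18² + 19.1² + 17.6² + 21.2² + 2·[18·19.1·0.52 + 18·17.6·0.32 + 18·21.2·0.59 + 19.1·17.6·0.60 + 19.1·21.2·0.48 + 17.6·21.2·0.35] = 1448.01 + 2063.89 = 3511.9.
Because errors are independent across components, Cov(Tᵢ,Tⱼ) = Cov(Xᵢ,Xⱼ); the off-diagonal part of the true-score variance is the same as above.
True-score variance = [18²·0.58 + 19.1²·0.94 + 17.6²·0.65 + 21.2²·0.81] + 2063.89 = 1096.23 + 2063.89 = 3160.12.
Reliability = 3160.12 / 3511.9 = 0.900.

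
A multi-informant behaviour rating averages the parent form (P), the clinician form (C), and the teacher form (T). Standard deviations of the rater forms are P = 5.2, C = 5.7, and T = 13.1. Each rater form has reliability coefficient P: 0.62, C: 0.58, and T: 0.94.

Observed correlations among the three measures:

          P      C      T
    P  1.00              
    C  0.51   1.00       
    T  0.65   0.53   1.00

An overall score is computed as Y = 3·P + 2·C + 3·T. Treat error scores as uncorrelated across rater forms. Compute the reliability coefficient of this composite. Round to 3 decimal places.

0.929

Var(Y) = 3²·5.2² + 2²·5.7² + 3²·13.1² + 2·[6·5.2·5.7·0.51 + 9·5.2·13.1·0.65 + 6·5.7·13.1·0.53] = 1917.81 + 1453.3 = 3371.11.
With uncorrelated errors the cross-covariances are all true-score covariance, so they carry over unchanged; only the diagonal terms shrink to ρᵢσᵢ².
True-score variance = [3²·5.2²·0.62 + 2²·5.7²·0.58 + 3²·13.1²·0.94] + 1453.3 = 1678.08 + 1453.3 = 3131.38.
Reliability = 3131.38 / 3371.11 = 0.929.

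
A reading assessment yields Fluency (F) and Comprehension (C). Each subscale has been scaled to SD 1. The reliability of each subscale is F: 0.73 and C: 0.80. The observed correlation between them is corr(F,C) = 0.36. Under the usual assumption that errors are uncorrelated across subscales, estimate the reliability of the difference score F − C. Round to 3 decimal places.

0.633

Var(F−C) = 1 + 1 − 2·0.36 = 2 − 0.72 = 1.28.
Under uncorrelated errors the observed covariances equal the true-score covariances, so only the own-variance terms attenuate.
True-score variance = [0.73 + 0.80] − 0.72 = 1.53 − 0.72 = 0.81.
Reliability = 0.81 / 1.28 = 0.633.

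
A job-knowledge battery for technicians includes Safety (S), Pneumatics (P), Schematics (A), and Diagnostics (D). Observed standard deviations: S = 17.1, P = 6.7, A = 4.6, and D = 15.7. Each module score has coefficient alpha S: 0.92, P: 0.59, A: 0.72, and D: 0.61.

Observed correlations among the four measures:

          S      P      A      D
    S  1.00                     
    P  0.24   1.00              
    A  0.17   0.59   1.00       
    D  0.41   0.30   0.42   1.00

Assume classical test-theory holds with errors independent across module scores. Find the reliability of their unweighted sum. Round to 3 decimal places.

Var(S+P+A+D) = 17.1² + 6.7² + 4.6² + 15.7² + 2·[17.1·6.7·0.24 + 17.1·4.6·0.17 + 17.1·15.7·0.41 + 6.7·4.6·0.59 + 6.7·15.7·0.30 + 4.6·15.7·0.42] = 604.95 + 462.03 = 1066.98.
Because errors are independent across components, Cov(Tᵢ,Tⱼ) = Cov(Xᵢ,Xⱼ); the off-diagonal part of the true-score variance is the same as above.
True-score variance = [17.1²·0.92 + 6.7²·0.59 + 4.6²·0.72 + 15.7²·0.61] + 462.03 = 461.096 + 462.03 = 923.126.
Reliability = 923.126 / 1066.98 = 0.865.

0.865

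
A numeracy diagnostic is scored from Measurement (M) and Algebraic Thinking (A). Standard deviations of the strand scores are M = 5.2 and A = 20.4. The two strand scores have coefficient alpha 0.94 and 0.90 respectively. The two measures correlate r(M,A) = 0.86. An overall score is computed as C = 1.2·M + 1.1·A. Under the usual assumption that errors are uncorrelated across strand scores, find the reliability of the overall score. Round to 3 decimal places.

Var(C) = 1.2²·5.2² + 1.1²·20.4² + 2·[1.32·5.2·20.4·0.86] = 542.491 + 240.844 = 783.335.
Under uncorrelated errors the observed covariances equal the true-score covariances, so only the own-variance terms attenuate.
True-score variance = [1.2²·5.2²·0.94 + 1.1²·20.4²·0.90] + 240.844 = 489.8 + 240.844 = 730.644.
Reliability = 730.644 / 783.335 = 0.933.

0.933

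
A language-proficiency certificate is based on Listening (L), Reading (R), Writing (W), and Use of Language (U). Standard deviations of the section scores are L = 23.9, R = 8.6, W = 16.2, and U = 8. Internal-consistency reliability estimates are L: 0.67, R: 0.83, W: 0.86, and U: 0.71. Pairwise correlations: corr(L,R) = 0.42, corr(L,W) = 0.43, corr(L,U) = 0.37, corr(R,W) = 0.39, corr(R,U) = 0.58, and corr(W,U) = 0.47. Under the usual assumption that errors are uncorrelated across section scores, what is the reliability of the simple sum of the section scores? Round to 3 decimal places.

Var(L+R+W+U) = 23.9² + 8.6² + 16.2² + 8² + 2·[23.9·8.6·0.42 + 23.9·16.2·0.43 + 23.9·8·0.37 + 8.6·16.2·0.39 + 8.6·8·0.58 + 16.2·8·0.47] = 971.61 + 957.418 = 1929.03.
Under uncorrelated errors the observed covariances equal the true-score covariances, so only the own-variance terms attenuate.
True-score variance = [23.9²·0.67 + 8.6²·0.83 + 16.2²·0.86 + 8²·0.71] + 957.418 = 715.236 + 957.418 = 1672.65.
Reliability = 1672.65 / 1929.03 = 0.867.

0.867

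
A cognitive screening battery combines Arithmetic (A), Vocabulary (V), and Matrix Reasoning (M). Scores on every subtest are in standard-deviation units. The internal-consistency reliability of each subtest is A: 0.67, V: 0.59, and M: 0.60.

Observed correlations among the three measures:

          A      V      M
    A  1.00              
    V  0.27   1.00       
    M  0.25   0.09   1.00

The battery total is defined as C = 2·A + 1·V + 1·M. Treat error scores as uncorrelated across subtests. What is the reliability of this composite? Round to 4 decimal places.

0.7421

Var(C) = 2² + 1 + 1 + 2·[2·0.27 + 2·0.25 + 0.09] = 6 + 2.26 = 8.26.
Because errors are independent across components, Cov(Tᵢ,Tⱼ) = Cov(Xᵢ,Xⱼ); the off-diagonal part of the true-score variance is the same as above.
True-score variance = [2²·0.67 + 0.59 + 0.60] + 2.26 = 3.87 + 2.26 = 6.13.
Reliability = 6.13 / 8.26 = 0.7421.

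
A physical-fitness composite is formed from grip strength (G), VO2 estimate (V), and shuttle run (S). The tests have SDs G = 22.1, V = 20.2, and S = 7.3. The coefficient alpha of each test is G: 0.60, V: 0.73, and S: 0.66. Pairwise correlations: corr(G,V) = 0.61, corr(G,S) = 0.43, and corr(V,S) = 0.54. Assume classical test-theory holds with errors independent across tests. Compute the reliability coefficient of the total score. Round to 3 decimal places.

0.819

Var(G+V+S) = 22.1² + 20.2² + 7.3² + 2·[22.1·20.2·0.61 + 22.1·7.3·0.43 + 20.2·7.3·0.54] = 949.74 + 842.633 = 1792.37.
With uncorrelated errors the cross-covariances are all true-score covariance, so they carry over unchanged; only the diagonal terms shrink to ρᵢσᵢ².
True-score variance = [22.1²·0.60 + 20.2²·0.73 + 7.3²·0.66] + 842.633 = 626.087 + 842.633 = 1468.72.
Reliability = 1468.72 / 1792.37 = 0.819.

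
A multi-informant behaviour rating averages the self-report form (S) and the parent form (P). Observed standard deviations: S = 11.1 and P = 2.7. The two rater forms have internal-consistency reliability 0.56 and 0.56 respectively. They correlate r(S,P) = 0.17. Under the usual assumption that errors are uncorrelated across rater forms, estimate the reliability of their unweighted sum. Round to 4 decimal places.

0.5919

Var(S+P) = 11.1² + 2.7² + 2·[11.1·2.7·0.17] = 130.5 + 10.1898 = 140.69.
Under uncorrelated errors the observed covariances equal the true-score covariances, so only the own-variance terms attenuate.
True-score variance = [11.1²·0.56 + 2.7²·0.56] + 10.1898 = 73.08 + 10.1898 = 83.2698.
Reliability = 83.2698 / 140.69 = 0.5919.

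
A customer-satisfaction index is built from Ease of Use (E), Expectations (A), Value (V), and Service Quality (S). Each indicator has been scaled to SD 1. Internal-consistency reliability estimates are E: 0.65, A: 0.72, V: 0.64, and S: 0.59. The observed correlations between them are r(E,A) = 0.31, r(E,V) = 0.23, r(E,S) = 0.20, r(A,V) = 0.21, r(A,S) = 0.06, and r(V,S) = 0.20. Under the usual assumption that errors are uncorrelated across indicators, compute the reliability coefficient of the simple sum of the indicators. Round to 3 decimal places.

0.782

Var(E+A+V+S) = 4 + 2·[0.31 + 0.23 + 0.20 + 0.21 + 0.06 + 0.20] = 4 + 2.42 = 6.42.
Because errors are independent across components, Cov(Tᵢ,Tⱼ) = Cov(Xᵢ,Xⱼ); the off-diagonal part of the true-score variance is the same as above.
True-score variance = [0.65 + 0.72 + 0.64 + 0.59] + 2.42 = 2.6 + 2.42 = 5.02.
Reliability = 5.02 / 6.42 = 0.782.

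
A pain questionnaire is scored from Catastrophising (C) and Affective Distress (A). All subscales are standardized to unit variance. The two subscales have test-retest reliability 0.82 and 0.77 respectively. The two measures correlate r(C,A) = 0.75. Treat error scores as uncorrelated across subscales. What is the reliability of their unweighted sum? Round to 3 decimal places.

Var(C+A) = 2 + 2·[0.75] = 2 + 1.5 = 3.5.
Under uncorrelated errors the observed covariances equal the true-score covariances, so only the own-variance terms attenuate.
True-score variance = [0.82 + 0.77] + 1.5 = 1.59 + 1.5 = 3.09.
Reliability = 3.09 / 3.5 = 0.883.

0.883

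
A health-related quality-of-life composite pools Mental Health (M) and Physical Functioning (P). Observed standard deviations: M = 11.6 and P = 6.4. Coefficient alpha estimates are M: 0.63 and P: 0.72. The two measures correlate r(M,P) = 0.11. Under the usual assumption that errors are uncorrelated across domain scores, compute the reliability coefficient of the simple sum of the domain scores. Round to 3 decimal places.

0.681

Var(M+P) = 11.6² + 6.4² + 2·[11.6·6.4·0.11] = 175.52 + 16.3328 = 191.853.
Under uncorrelated errors the observed covariances equal the true-score covariances, so only the own-variance terms attenuate.
True-score variance = [11.6²·0.63 + 6.4²·0.72] + 16.3328 = 114.264 + 16.3328 = 130.597.
Reliability = 130.597 / 191.853 = 0.681.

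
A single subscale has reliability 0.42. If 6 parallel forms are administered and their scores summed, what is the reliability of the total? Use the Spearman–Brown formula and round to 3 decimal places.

0.813

ρ_k = kρ / (1 + (k−1)ρ) = 6·0.42 / (1 + 5·0.42) = 2.520 / 3.100 = 0.813.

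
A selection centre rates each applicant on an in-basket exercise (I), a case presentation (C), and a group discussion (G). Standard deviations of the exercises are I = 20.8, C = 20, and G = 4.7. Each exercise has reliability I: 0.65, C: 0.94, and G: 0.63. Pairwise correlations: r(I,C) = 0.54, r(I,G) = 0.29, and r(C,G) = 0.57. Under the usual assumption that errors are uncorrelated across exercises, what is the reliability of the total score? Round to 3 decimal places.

Var(I+C+G) = 20.8² + 20² + 4.7² + 2·[20.8·20·0.54 + 20.8·4.7·0.29 + 20·4.7·0.57] = 854.73 + 613.141 = 1467.87.
Under uncorrelated errors the observed covariances equal the true-score covariances, so only the own-variance terms attenuate.
True-score variance = [20.8²·0.65 + 20²·0.94 + 4.7²·0.63] + 613.141 = 671.133 + 613.141 = 1284.27.
Reliability = 1284.27 / 1467.87 = 0.875.

0.875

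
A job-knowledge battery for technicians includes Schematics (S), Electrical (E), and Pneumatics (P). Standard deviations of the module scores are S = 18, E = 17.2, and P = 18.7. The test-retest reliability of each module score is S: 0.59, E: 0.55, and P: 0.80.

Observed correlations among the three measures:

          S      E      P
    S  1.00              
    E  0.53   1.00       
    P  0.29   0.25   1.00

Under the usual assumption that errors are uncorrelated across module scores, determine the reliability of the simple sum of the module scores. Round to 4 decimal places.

Var(S+E+P) = 18² + 17.2² + 18.7² + 2·[18·17.2·0.53 + 18·18.7·0.29 + 17.2·18.7·0.25] = 969.53 + 684.224 = 1653.75.
Under uncorrelated errors the observed covariances equal the true-score covariances, so only the own-variance terms attenuate.
True-score variance = [18²·0.59 + 17.2²·0.55 + 18.7²·0.80] + 684.224 = 633.624 + 684.224 = 1317.85.
Reliability = 1317.85 / 1653.75 = 0.7969.

0.7969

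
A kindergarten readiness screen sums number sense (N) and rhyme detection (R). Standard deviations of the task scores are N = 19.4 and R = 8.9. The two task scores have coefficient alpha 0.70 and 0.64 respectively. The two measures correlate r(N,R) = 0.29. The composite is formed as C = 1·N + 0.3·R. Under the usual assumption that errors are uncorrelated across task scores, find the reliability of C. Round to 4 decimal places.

Var(C) = 19.4² + 0.3²·8.9² + 2·[0.3·19.4·8.9·0.29] = 383.489 + 30.0428 = 413.532.
With uncorrelated errors the cross-covariances are all true-score covariance, so they carry over unchanged; only the diagonal terms shrink to ρᵢσᵢ².
True-score variance = [19.4²·0.70 + 0.3²·8.9²·0.64] + 30.0428 = 268.014 + 30.0428 = 298.057.
Reliability = 298.057 / 413.532 = 0.7208.

0.7208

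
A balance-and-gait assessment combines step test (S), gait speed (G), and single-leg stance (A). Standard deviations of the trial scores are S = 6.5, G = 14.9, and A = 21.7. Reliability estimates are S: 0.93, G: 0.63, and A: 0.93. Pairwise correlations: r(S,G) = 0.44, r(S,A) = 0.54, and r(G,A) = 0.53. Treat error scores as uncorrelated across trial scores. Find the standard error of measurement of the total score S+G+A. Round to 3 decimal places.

Var(total) = 735.15 + 580.292 = 1315.44.
True-score variance = 617.087 + 580.292 = 1197.38, so reliability = 0.9102.
Error variance = 1315.44 − 1197.38 = 118.064; SEM = √118.064 = 10.866.

10.866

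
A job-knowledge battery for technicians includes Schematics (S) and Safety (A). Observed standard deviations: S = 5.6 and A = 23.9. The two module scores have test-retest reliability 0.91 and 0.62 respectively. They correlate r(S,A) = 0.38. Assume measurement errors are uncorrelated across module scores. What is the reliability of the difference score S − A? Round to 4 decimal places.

0.5610

Var(S−A) = 5.6² + 23.9² − 2·5.6·23.9·0.38 = 602.57 − 101.718 = 500.852.
Because errors are independent across components, Cov(Tᵢ,Tⱼ) = Cov(Xᵢ,Xⱼ); the off-diagonal part of the true-score variance is the same as above.
True-score variance = [5.6²·0.91 + 23.9²·0.62] − 101.718 = 382.688 − 101.718 = 280.969.
Reliability = 280.969 / 500.852 = 0.5610.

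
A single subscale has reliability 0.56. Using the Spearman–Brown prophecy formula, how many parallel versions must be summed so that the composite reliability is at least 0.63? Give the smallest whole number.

2

k ≥ ρ*(1−ρ₁)/(ρ₁(1−ρ*)) = 0.63·0.44 / (0.56·0.37) = 1.338.
Smallest integer k = 2.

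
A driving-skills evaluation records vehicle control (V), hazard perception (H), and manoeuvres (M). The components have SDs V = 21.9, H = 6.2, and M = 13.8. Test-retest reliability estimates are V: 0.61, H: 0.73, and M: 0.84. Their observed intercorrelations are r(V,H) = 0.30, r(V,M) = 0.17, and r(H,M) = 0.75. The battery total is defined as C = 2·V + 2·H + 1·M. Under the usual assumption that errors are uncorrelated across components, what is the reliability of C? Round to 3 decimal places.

0.731

Var(C) = 2²·21.9² + 2²·6.2² + 13.8² + 2·[4·21.9·6.2·0.30 + 2·21.9·13.8·0.17 + 2·6.2·13.8·0.75] = 2262.64 + 788.062 = 3050.7.
Because errors are independent across components, Cov(Tᵢ,Tⱼ) = Cov(Xᵢ,Xⱼ); the off-diagonal part of the true-score variance is the same as above.
True-score variance = [2²·21.9²·0.61 + 2²·6.2²·0.73 + 13.8²·0.84] + 788.062 = 1442.46 + 788.062 = 2230.52.
Reliability = 2230.52 / 3050.7 = 0.731.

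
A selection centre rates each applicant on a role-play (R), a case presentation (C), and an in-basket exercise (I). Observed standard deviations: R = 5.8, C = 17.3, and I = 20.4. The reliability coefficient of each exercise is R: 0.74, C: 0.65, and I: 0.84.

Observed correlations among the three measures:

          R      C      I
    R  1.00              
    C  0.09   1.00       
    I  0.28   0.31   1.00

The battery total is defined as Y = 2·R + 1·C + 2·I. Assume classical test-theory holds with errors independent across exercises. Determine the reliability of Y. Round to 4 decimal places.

0.8569

Var(Y) = 2²·5.8² + 17.3² + 2²·20.4² + 2·[2·5.8·17.3·0.09 + 4·5.8·20.4·0.28 + 2·17.3·20.4·0.31] = 2098.49 + 738.78 = 2837.27.
With uncorrelated errors the cross-covariances are all true-score covariance, so they carry over unchanged; only the diagonal terms shrink to ρᵢσᵢ².
True-score variance = [2²·5.8²·0.74 + 17.3²·0.65 + 2²·20.4²·0.84] + 738.78 = 1692.41 + 738.78 = 2431.19.
Reliability = 2431.19 / 2837.27 = 0.8569.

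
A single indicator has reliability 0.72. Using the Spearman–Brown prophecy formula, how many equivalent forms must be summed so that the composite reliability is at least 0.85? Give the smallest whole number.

k ≥ ρ*(1−ρ₁)/(ρ₁(1−ρ*)) = 0.85·0.28 / (0.72·0.15) = 2.204.
Smallest integer k = 3.

3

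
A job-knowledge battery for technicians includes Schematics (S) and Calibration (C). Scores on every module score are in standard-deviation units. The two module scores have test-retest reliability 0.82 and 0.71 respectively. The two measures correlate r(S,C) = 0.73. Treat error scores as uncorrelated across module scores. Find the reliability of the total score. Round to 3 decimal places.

0.864

Var(S+C) = 2 + 2·[0.73] = 2 + 1.46 = 3.46.
Under uncorrelated errors the observed covariances equal the true-score covariances, so only the own-variance terms attenuate.
True-score variance = [0.82 + 0.71] + 1.46 = 1.53 + 1.46 = 2.99.
Reliability = 2.99 / 3.46 = 0.864.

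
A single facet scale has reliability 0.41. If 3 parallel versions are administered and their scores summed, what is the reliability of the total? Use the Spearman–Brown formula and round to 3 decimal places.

0.676

ρ_k = kρ / (1 + (k−1)ρ) = 3·0.41 / (1 + 2·0.41) = 1.230 / 1.820 = 0.676.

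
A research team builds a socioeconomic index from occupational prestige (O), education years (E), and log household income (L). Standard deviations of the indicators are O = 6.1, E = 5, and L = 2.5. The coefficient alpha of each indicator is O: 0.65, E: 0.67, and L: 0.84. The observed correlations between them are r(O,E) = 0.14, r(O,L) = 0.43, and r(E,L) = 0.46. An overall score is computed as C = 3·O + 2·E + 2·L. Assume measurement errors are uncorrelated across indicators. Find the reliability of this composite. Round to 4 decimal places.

Var(C) = 3²·6.1² + 2²·5² + 2²·2.5² + 2·[6·6.1·5·0.14 + 6·6.1·2.5·0.43 + 4·5·2.5·0.46] = 459.89 + 175.93 = 635.82.
With uncorrelated errors the cross-covariances are all true-score covariance, so they carry over unchanged; only the diagonal terms shrink to ρᵢσᵢ².
True-score variance = [3²·6.1²·0.65 + 2²·5²·0.67 + 2²·2.5²·0.84] + 175.93 = 305.678 + 175.93 = 481.608.
Reliability = 481.608 / 635.82 = 0.7575.

0.7575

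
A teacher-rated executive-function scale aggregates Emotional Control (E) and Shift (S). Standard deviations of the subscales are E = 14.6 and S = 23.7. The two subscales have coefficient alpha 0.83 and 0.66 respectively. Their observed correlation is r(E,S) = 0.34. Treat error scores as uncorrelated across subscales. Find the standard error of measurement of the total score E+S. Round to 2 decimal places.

Var(total) = 774.85 + 235.294 = 1010.14.
True-score variance = 547.638 + 235.294 = 782.932, so reliability = 0.7751.
Error variance = 1010.14 − 782.932 = 227.212; SEM = √227.212 = 15.07.

15.07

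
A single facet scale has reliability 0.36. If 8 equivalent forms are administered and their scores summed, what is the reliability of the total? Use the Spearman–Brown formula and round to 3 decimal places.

ρ_k = kρ / (1 + (k−1)ρ) = 8·0.36 / (1 + 7·0.36) = 2.880 / 3.520 = 0.818.

0.818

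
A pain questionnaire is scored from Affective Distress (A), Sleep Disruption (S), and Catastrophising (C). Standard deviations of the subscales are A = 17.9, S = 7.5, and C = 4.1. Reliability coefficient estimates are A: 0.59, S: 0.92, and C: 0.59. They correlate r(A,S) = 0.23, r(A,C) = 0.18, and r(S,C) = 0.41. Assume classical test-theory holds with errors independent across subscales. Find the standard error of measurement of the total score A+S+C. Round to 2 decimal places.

11.95

Var(total) = 393.47 + 113.39 = 506.86.
True-score variance = 250.71 + 113.39 = 364.1, so reliability = 0.7183.
Error variance = 506.86 − 364.1 = 142.76; SEM = √142.76 = 11.95.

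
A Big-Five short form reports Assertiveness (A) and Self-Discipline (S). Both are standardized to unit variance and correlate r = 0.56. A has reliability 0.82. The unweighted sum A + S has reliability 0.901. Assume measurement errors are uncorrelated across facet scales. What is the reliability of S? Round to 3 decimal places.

Var(A+S) = 2 + 2·0.56 = 3.120.
True-score variance = ρ_A + ρ_S + 2·0.56, so 0.901 = (0.82 + ρ_S + 1.12) / 3.120.
ρ_S = 0.901·3.120 − 0.82 − 1.12 = 0.871.

0.871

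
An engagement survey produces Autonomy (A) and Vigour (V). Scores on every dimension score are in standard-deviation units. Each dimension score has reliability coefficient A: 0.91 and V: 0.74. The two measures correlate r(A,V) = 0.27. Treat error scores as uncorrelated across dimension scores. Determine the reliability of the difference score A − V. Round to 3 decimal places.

Var(A−V) = 1 + 1 − 2·0.27 = 2 − 0.54 = 1.46.
Because errors are independent across components, Cov(Tᵢ,Tⱼ) = Cov(Xᵢ,Xⱼ); the off-diagonal part of the true-score variance is the same as above.
True-score variance = [0.91 + 0.74] − 0.54 = 1.65 − 0.54 = 1.11.
Reliability = 1.11 / 1.46 = 0.760.

0.760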